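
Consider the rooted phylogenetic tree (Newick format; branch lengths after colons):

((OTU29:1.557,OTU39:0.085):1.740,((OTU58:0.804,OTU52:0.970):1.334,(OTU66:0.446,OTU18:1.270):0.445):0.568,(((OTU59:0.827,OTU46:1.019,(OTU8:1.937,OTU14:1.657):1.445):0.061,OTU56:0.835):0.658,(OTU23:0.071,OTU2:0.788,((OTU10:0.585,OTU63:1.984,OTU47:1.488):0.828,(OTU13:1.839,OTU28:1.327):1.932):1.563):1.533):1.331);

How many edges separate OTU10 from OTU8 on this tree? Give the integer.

8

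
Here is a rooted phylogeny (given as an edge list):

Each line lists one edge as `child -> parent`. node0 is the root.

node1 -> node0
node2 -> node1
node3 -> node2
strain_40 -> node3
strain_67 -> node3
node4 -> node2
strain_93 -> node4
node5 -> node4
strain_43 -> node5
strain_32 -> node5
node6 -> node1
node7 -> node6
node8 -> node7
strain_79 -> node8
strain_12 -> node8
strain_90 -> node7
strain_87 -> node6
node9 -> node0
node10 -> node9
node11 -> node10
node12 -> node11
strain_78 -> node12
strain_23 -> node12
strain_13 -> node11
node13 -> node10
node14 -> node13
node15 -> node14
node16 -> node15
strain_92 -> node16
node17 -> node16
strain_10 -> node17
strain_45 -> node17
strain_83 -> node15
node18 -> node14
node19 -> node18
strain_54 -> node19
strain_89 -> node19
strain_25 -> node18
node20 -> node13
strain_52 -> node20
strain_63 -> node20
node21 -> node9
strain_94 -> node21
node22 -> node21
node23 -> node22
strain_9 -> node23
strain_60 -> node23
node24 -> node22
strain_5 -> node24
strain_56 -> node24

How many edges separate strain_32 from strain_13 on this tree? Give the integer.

9

The MRCA of strain_32 and strain_13 is the root of the tree.
From strain_32 up to that node: 5 branches. From strain_13 up to the same node: 4 branches. Total: 5 + 4 = 9.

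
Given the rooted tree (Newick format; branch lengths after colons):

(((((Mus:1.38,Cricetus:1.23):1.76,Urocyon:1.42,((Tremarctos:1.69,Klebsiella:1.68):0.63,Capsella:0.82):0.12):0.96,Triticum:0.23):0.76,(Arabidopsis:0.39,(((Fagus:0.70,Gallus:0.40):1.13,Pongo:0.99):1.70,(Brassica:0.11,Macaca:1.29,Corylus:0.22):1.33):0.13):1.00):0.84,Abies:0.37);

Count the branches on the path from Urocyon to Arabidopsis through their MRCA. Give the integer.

5

The MRCA of Urocyon and Arabidopsis is the node subtending ((((Mus,Cricetus),Urocyon,((Tremarctos,Klebsiella),Capsella)),Triticum),(Arabidopsis,(((Fagus,Gallus),Pongo),(Brassica,Macaca,Corylus)))).
From Urocyon up to that node: 3 branches. From Arabidopsis up to the same node: 2 branches. Total: 3 + 2 = 5.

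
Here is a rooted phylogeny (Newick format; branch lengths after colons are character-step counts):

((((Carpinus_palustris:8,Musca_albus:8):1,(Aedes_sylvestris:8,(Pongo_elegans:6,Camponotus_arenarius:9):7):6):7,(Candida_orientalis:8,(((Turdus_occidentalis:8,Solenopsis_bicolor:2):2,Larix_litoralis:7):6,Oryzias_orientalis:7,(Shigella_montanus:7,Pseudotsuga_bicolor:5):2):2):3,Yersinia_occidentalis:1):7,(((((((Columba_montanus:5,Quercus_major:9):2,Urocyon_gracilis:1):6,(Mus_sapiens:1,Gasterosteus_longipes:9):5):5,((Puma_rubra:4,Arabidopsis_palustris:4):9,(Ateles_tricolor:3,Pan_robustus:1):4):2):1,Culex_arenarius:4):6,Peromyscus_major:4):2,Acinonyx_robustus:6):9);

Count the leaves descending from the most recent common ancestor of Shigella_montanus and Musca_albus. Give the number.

13

The MRCA of Shigella_montanus and Musca_albus is the node subtending (((Carpinus_palustris,Musca_albus),(Aedes_sylvestris,(Pongo_elegans,Camponotus_arenarius))),(Candida_orientalis,(((Turdus_occidentalis,Solenopsis_bicolor),Larix_litoralis),Oryzias_orientalis,(Shigella_montanus,Pseudotsuga_bicolor))),Yersinia_occidentalis).
That clade contains 13 terminal taxa: Aedes_sylvestris, Camponotus_arenarius, Candida_orientalis, Carpinus_palustris, Larix_litoralis, Musca_albus, Oryzias_orientalis, Pongo_elegans, Pseudotsuga_bicolor, Shigella_montanus, Solenopsis_bicolor, Turdus_occidentalis, Yersinia_occidentalis.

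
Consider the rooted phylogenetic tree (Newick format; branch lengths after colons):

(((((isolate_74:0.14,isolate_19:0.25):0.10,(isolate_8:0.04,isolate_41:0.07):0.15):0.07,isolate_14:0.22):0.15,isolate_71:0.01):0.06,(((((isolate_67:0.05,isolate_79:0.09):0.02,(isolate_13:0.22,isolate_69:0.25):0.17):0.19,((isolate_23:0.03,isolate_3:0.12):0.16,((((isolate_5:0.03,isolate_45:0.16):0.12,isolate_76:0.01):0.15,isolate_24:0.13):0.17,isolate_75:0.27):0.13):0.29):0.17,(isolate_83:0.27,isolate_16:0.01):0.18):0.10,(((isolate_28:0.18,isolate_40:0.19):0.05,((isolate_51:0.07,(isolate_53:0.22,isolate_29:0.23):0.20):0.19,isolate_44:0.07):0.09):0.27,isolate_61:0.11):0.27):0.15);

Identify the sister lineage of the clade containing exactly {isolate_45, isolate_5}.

isolate_76

The clade containing exactly {isolate_45, isolate_5} attaches to the tree at the node subtending ((isolate_5,isolate_45),isolate_76).
The other lineage descending from that same node — the sister group — is the single tip isolate_76.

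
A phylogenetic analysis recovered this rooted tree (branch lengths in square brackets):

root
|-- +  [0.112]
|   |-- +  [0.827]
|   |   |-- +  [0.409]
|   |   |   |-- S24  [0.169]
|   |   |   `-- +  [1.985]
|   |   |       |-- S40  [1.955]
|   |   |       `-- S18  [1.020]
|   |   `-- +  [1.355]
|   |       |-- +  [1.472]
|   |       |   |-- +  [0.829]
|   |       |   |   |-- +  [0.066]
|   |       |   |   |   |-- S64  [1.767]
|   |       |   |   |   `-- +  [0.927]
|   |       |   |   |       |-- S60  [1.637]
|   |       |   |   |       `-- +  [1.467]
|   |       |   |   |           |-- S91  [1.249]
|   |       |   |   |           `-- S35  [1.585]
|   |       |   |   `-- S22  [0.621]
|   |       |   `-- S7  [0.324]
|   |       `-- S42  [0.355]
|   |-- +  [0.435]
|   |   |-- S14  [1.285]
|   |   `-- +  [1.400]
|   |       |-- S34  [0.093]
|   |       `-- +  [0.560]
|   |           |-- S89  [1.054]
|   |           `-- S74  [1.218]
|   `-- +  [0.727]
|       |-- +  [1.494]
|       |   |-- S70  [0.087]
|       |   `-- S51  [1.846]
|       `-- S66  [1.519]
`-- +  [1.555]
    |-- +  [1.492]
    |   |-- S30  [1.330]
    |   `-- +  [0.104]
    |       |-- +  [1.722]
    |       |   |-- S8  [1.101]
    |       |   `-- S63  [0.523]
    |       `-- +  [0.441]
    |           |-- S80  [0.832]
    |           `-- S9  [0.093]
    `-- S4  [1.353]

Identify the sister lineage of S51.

S51 attaches to the tree at the node subtending (S70,S51).
The other lineage descending from that same node — the sister group — is the single tip S70.

S70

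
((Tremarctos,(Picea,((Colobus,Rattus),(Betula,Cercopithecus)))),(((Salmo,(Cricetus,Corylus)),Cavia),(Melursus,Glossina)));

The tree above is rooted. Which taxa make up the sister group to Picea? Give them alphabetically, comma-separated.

Betula, Cercopithecus, Colobus, Rattus

Picea attaches to the tree at the node subtending (Picea,((Colobus,Rattus),(Betula,Cercopithecus))).
The other lineage descending from that same node — the sister group — is ((Colobus,Rattus),(Betula,Cercopithecus)); its 4 tips in alphabetical order are the answer.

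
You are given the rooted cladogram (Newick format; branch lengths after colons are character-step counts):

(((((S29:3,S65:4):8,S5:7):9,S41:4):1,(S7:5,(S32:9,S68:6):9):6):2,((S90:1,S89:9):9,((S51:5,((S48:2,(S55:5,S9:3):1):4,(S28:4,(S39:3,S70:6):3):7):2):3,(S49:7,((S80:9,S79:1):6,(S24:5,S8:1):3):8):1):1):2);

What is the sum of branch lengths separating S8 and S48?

24

The path runs S8 → … → MRCA → … → S48; the MRCA is the node subtending ((S51,((S48,(S55,S9)),(S28,(S39,S70)))),(S49,((S80,S79),(S24,S8)))).
Branch lengths along that path: 1 + 3 + 8 + 1 + 3 + 2 + 4 + 2 = 24.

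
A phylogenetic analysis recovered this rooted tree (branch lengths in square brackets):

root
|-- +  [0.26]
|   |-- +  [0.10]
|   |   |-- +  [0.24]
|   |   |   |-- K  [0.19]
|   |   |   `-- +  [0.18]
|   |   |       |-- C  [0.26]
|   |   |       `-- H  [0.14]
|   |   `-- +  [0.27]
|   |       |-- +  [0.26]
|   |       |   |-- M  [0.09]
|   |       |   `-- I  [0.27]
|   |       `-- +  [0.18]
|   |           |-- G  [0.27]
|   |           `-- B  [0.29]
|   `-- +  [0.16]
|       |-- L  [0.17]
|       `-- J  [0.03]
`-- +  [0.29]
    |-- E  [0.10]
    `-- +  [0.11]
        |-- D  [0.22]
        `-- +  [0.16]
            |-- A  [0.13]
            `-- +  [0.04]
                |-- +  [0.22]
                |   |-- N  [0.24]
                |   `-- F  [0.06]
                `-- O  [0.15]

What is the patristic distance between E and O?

The path runs E → … → MRCA → … → O; the MRCA is the node subtending (E,(D,(A,((N,F),O)))).
Branch lengths along that path: 0.10 + 0.11 + 0.16 + 0.04 + 0.15 = 0.56.

0.56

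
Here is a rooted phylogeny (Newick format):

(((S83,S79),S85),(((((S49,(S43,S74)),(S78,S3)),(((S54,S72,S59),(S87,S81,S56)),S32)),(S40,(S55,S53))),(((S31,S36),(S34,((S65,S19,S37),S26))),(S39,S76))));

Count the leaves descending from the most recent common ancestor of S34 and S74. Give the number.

24

The MRCA of S34 and S74 is the node subtending (((((S49,(S43,S74)),(S78,S3)),(((S54,S72,S59),(S87,S81,S56)),S32)),(S40,(S55,S53))),(((S31,S36),(S34,((S65,S19,S37),S26))),(S39,S76))).
That clade contains 24 terminal taxa: S19, S26, S3, S31, S32, S34, S36, S37, S39, S40, S43, S49, S53, S54, S55, S56, S59, S65, S72, S74, S76, S78, S81, S87.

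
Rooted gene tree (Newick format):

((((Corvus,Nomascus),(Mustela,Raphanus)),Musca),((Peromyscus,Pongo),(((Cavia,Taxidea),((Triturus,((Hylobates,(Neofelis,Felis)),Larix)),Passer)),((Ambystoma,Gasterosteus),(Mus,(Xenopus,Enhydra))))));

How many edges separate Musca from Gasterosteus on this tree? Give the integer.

The MRCA of Musca and Gasterosteus is the root of the tree.
From Musca up to that node: 2 branches. From Gasterosteus up to the same node: 5 branches. Total: 2 + 5 = 7.

7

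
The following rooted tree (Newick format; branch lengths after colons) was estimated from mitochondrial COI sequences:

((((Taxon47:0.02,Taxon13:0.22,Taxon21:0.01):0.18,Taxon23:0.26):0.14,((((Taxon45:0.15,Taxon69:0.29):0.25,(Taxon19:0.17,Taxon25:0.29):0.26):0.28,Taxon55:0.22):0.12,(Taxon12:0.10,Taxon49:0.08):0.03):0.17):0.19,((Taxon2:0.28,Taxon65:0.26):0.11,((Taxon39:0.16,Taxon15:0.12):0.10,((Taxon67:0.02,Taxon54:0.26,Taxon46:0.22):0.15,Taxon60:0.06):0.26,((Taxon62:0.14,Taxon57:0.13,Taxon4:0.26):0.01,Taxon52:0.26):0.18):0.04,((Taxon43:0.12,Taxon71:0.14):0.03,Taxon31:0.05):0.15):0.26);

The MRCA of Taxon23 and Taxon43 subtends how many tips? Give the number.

26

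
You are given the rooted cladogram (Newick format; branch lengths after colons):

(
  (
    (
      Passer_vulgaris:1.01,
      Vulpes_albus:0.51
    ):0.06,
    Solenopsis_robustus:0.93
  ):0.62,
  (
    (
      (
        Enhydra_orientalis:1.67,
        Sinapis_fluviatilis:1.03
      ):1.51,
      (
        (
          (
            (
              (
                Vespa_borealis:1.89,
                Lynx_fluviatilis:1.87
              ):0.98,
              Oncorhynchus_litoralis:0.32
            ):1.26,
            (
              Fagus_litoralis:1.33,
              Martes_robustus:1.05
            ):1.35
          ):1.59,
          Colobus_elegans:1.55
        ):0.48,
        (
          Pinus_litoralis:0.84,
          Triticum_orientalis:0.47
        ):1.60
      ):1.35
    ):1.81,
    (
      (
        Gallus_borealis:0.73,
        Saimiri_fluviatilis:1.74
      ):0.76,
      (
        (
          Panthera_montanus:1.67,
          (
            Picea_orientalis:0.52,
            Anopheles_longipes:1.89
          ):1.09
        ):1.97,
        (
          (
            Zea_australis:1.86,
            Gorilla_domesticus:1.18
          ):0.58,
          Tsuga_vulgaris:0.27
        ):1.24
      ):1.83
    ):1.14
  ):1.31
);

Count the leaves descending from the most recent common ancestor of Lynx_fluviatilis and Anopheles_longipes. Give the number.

The MRCA of Lynx_fluviatilis and Anopheles_longipes is the node subtending (((Enhydra_orientalis,Sinapis_fluviatilis),(((((Vespa_borealis,Lynx_fluviatilis),Oncorhynchus_litoralis),(Fagus_litoralis,Martes_robustus)),Colobus_elegans),(Pinus_litoralis,Triticum_orientalis))),((Gallus_borealis,Saimiri_fluviatilis),((Panthera_montanus,(Picea_orientalis,Anopheles_longipes)),((Zea_australis,Gorilla_domesticus),Tsuga_vulgaris)))).
That clade contains 18 terminal taxa: Anopheles_longipes, Colobus_elegans, Enhydra_orientalis, Fagus_litoralis, Gallus_borealis, Gorilla_domesticus, Lynx_fluviatilis, Martes_robustus, Oncorhynchus_litoralis, Panthera_montanus, Picea_orientalis, Pinus_litoralis, Saimiri_fluviatilis, Sinapis_fluviatilis, Triticum_orientalis, Tsuga_vulgaris, Vespa_borealis, Zea_australis.

18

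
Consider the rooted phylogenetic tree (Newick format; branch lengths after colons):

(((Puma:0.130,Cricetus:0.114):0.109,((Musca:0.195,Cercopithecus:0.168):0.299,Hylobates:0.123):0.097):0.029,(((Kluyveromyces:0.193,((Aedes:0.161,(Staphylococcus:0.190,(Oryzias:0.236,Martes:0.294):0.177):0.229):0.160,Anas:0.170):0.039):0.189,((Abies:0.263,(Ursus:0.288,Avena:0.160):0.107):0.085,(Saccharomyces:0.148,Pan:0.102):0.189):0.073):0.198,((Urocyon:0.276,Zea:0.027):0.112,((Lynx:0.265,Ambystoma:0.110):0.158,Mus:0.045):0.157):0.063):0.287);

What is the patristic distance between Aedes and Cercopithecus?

1.627

The path runs Aedes → … → MRCA → … → Cercopithecus; the MRCA is the root of the tree.
Branch lengths along that path: 0.161 + 0.160 + 0.039 + 0.189 + 0.198 + 0.287 + 0.029 + 0.097 + 0.299 + 0.168 = 1.627.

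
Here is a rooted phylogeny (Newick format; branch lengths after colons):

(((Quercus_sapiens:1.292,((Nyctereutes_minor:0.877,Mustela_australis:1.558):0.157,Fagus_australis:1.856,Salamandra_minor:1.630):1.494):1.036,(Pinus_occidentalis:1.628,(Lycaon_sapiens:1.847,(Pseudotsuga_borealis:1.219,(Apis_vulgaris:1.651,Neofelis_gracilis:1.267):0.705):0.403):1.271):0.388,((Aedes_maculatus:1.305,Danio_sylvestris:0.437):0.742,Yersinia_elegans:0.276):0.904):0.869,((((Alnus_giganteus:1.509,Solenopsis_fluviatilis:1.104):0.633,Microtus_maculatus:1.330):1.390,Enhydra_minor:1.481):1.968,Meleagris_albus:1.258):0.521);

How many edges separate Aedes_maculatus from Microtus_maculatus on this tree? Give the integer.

The MRCA of Aedes_maculatus and Microtus_maculatus is the root of the tree.
From Aedes_maculatus up to that node: 4 branches. From Microtus_maculatus up to the same node: 4 branches. Total: 4 + 4 = 8.

8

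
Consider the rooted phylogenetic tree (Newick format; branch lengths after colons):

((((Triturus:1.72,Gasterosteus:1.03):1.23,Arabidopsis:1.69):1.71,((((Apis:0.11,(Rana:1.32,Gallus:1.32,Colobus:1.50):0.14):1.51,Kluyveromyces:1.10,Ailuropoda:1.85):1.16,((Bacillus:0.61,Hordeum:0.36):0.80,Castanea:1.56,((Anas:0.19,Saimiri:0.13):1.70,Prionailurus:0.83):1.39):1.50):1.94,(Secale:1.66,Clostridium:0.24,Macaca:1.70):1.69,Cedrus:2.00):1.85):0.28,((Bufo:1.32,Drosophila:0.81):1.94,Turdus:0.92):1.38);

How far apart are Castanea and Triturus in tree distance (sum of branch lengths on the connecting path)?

11.51

The path runs Castanea → … → MRCA → … → Triturus; the MRCA is the node subtending (((Triturus,Gasterosteus),Arabidopsis),((((Apis,(Rana,Gallus,Colobus)),Kluyveromyces,Ailuropoda),((Bacillus,Hordeum),Castanea,((Anas,Saimiri),Prionailurus))),(Secale,Clostridium,Macaca),Cedrus)).
Branch lengths along that path: 1.56 + 1.50 + 1.94 + 1.85 + 1.71 + 1.23 + 1.72 = 11.51.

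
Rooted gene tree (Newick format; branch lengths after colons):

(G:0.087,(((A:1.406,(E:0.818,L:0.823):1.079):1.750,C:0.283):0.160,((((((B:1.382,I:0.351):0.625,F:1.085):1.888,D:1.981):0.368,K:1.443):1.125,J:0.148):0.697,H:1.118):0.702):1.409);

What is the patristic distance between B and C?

The path runs B → … → MRCA → … → C; the MRCA is the node subtending (((A,(E,L)),C),((((((B,I),F),D),K),J),H)).
Branch lengths along that path: 1.382 + 0.625 + 1.888 + 0.368 + 1.125 + 0.697 + 0.702 + 0.160 + 0.283 = 7.230.

7.230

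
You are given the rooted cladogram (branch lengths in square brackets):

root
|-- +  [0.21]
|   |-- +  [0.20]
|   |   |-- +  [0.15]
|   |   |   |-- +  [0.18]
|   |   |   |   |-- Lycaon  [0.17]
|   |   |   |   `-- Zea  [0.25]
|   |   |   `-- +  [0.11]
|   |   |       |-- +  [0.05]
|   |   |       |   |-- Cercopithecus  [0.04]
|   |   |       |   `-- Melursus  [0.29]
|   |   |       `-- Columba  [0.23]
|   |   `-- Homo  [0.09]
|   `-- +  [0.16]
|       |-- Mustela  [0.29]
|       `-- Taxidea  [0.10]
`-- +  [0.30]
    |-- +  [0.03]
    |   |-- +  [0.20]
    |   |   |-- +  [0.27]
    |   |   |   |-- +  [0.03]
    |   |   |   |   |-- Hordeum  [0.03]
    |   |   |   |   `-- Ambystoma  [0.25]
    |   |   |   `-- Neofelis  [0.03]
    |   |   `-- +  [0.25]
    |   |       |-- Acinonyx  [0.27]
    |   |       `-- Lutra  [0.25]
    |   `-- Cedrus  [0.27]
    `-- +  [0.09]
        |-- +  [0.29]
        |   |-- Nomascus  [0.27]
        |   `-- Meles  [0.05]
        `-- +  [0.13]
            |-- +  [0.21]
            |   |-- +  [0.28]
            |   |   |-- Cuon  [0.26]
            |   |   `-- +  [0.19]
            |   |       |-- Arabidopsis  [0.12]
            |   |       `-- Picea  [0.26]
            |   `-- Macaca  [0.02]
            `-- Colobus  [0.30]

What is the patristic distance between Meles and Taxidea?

1.20

The path runs Meles → … → MRCA → … → Taxidea; the MRCA is the root of the tree.
Branch lengths along that path: 0.05 + 0.29 + 0.09 + 0.30 + 0.21 + 0.16 + 0.10 = 1.20.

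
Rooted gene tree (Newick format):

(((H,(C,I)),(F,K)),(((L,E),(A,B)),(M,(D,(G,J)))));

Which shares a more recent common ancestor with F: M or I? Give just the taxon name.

I

The MRCA of F and I subtends ((H,(C,I)),(F,K)) (5 taxa).
The MRCA of F and M is the root, subtending the entire tree (13 taxa).
The first is nested inside the second, so F shares a more recent common ancestor with I.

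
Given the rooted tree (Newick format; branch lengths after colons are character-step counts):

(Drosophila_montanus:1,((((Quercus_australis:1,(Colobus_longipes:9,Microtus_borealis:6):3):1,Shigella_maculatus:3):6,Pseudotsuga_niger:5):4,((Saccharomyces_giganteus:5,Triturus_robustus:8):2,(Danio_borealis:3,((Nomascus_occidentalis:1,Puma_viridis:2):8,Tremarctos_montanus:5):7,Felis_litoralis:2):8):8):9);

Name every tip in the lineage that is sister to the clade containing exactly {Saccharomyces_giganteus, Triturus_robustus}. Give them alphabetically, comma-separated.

The clade containing exactly {Saccharomyces_giganteus, Triturus_robustus} attaches to the tree at the node subtending ((Saccharomyces_giganteus,Triturus_robustus),(Danio_borealis,((Nomascus_occidentalis,Puma_viridis),Tremarctos_montanus),Felis_litoralis)).
The other lineage descending from that same node — the sister group — is (Danio_borealis,((Nomascus_occidentalis,Puma_viridis),Tremarctos_montanus),Felis_litoralis); its 5 tips in alphabetical order are the answer.

Danio_borealis, Felis_litoralis, Nomascus_occidentalis, Puma_viridis, Tremarctos_montanus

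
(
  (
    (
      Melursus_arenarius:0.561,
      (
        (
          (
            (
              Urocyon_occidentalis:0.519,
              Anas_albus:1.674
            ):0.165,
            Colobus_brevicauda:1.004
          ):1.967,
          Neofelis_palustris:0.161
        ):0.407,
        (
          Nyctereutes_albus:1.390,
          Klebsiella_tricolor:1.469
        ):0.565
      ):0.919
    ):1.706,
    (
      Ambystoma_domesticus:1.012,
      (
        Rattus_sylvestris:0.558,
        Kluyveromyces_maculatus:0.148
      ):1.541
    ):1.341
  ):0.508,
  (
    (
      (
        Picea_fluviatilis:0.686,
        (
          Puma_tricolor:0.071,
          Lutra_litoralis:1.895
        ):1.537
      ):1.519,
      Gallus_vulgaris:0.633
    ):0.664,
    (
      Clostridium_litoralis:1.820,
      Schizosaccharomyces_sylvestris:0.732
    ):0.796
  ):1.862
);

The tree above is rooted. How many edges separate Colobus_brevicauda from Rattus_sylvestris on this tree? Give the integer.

The MRCA of Colobus_brevicauda and Rattus_sylvestris is the node subtending ((Melursus_arenarius,((((Urocyon_occidentalis,Anas_albus),Colobus_brevicauda),Neofelis_palustris),(Nyctereutes_albus,Klebsiella_tricolor))),(Ambystoma_domesticus,(Rattus_sylvestris,Kluyveromyces_maculatus))).
From Colobus_brevicauda up to that node: 5 branches. From Rattus_sylvestris up to the same node: 3 branches. Total: 5 + 3 = 8.

8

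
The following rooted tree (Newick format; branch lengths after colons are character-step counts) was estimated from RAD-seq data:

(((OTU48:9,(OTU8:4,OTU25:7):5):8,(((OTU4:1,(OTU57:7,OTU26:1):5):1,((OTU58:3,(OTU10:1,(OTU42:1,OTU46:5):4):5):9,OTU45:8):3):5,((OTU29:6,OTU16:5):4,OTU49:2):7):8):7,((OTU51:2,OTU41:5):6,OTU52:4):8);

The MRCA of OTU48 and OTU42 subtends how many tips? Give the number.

The MRCA of OTU48 and OTU42 is the node subtending ((OTU48,(OTU8,OTU25)),(((OTU4,(OTU57,OTU26)),((OTU58,(OTU10,(OTU42,OTU46))),OTU45)),((OTU29,OTU16),OTU49))).
That clade contains 14 terminal taxa: OTU10, OTU16, OTU25, OTU26, OTU29, OTU4, OTU42, OTU45, OTU46, OTU48, OTU49, OTU57, OTU58, OTU8.

14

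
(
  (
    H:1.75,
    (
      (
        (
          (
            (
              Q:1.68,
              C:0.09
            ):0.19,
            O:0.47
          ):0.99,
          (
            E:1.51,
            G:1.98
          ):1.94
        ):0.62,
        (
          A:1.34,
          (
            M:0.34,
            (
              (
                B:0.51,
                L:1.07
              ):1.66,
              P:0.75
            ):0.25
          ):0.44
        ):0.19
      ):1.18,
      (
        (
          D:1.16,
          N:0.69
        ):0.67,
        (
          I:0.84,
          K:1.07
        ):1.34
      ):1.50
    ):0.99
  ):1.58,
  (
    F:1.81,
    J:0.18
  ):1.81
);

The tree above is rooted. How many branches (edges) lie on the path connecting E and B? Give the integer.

The MRCA of E and B is the node subtending ((((Q,C),O),(E,G)),(A,(M,((B,L),P)))).
From E up to that node: 3 branches. From B up to the same node: 5 branches. Total: 3 + 5 = 8.

8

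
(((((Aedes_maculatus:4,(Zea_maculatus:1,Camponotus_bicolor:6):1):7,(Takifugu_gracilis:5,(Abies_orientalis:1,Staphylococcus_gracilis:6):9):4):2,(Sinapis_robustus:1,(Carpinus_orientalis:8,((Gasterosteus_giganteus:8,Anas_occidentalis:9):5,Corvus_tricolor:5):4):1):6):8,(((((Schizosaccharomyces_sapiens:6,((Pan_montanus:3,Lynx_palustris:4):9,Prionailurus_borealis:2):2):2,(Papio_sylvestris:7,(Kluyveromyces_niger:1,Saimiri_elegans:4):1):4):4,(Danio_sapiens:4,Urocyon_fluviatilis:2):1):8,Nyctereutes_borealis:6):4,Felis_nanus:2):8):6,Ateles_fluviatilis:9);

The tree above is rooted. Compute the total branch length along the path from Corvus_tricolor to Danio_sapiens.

49

The path runs Corvus_tricolor → … → MRCA → … → Danio_sapiens; the MRCA is the node subtending ((((Aedes_maculatus,(Zea_maculatus,Camponotus_bicolor)),(Takifugu_gracilis,(Abies_orientalis,Staphylococcus_gracilis))),(Sinapis_robustus,(Carpinus_orientalis,((Gasterosteus_giganteus,Anas_occidentalis),Corvus_tricolor)))),(((((Schizosaccharomyces_sapiens,((Pan_montanus,Lynx_palustris),Prionailurus_borealis)),(Papio_sylvestris,(Kluyveromyces_niger,Saimiri_elegans))),(Danio_sapiens,Urocyon_fluviatilis)),Nyctereutes_borealis),Felis_nanus)).
Branch lengths along that path: 5 + 4 + 1 + 6 + 8 + 8 + 4 + 8 + 1 + 4 = 49.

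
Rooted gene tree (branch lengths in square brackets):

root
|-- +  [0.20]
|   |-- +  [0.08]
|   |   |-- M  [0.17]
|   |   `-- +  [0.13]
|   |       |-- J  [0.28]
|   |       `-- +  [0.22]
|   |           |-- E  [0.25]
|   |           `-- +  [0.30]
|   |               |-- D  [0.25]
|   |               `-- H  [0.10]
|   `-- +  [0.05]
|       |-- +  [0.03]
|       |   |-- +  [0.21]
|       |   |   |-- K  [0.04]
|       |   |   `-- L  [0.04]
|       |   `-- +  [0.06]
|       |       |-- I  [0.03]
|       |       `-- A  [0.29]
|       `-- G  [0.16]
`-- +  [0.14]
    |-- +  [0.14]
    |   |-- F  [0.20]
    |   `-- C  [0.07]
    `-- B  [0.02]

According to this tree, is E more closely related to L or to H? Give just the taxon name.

H

The MRCA of E and H subtends (E,(D,H)) (3 taxa).
The MRCA of E and L subtends ((M,(J,(E,(D,H)))),(((K,L),(I,A)),G)) (10 taxa).
The first is nested inside the second, so E shares a more recent common ancestor with H.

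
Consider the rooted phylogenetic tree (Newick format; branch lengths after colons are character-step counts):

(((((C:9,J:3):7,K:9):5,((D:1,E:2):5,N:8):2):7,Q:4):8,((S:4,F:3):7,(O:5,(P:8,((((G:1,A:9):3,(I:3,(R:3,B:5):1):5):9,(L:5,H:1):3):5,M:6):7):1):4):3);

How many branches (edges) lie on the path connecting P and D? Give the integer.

9

The MRCA of P and D is the root of the tree.
From P up to that node: 4 branches. From D up to the same node: 5 branches. Total: 4 + 5 = 9.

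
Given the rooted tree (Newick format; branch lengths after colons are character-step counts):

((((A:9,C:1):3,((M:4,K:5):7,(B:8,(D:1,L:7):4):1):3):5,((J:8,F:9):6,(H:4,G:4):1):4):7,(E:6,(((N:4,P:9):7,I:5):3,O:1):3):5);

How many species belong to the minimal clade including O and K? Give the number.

16

The MRCA of O and K is the root, so the clade is the entire tree.
That clade contains 16 terminal taxa: A, B, C, D, E, F, G, H, I, J, K, L, M, N, O, P.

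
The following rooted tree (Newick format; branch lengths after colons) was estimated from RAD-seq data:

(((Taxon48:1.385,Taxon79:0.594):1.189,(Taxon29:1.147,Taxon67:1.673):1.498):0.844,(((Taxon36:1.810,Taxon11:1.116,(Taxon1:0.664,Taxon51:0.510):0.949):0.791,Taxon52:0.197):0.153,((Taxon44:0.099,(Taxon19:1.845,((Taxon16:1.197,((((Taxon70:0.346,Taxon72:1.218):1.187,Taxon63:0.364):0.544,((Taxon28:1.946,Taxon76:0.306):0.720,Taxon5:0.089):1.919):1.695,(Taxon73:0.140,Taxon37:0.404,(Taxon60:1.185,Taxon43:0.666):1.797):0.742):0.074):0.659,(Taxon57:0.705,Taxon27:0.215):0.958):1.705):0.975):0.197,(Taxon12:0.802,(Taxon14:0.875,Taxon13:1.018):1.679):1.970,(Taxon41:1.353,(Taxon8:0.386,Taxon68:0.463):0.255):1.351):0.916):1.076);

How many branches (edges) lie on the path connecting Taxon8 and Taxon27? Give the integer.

8

The MRCA of Taxon8 and Taxon27 is the node subtending ((Taxon44,(Taxon19,((Taxon16,((((Taxon70,Taxon72),Taxon63),((Taxon28,Taxon76),Taxon5)),(Taxon73,Taxon37,(Taxon60,Taxon43)))),(Taxon57,Taxon27)))),(Taxon12,(Taxon14,Taxon13)),(Taxon41,(Taxon8,Taxon68))).
From Taxon8 up to that node: 3 branches. From Taxon27 up to the same node: 5 branches. Total: 3 + 5 = 8.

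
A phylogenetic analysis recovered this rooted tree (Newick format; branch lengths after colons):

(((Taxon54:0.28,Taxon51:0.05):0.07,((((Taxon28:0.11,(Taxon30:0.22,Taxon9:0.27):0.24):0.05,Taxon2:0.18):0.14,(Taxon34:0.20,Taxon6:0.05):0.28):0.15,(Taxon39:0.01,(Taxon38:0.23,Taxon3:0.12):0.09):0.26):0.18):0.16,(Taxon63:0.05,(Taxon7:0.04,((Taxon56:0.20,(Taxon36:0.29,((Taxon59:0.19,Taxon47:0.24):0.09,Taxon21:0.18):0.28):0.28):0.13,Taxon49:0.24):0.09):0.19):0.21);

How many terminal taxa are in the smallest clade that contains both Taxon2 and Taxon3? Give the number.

The MRCA of Taxon2 and Taxon3 is the node subtending ((((Taxon28,(Taxon30,Taxon9)),Taxon2),(Taxon34,Taxon6)),(Taxon39,(Taxon38,Taxon3))).
That clade contains 9 terminal taxa: Taxon2, Taxon28, Taxon3, Taxon30, Taxon34, Taxon38, Taxon39, Taxon6, Taxon9.

9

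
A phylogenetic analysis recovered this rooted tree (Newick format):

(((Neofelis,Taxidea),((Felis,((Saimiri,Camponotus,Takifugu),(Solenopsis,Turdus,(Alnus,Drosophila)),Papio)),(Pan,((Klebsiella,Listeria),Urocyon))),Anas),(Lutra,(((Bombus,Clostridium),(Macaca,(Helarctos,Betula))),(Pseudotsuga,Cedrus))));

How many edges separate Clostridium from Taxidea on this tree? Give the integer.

The MRCA of Clostridium and Taxidea is the root of the tree.
From Clostridium up to that node: 5 branches. From Taxidea up to the same node: 3 branches. Total: 5 + 3 = 8.

8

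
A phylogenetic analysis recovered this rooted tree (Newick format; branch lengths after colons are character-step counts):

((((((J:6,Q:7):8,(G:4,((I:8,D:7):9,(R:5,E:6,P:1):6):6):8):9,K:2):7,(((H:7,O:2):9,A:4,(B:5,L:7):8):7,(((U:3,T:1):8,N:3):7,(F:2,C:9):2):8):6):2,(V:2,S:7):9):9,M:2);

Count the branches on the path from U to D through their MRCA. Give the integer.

11

The MRCA of U and D is the node subtending ((((J,Q),(G,((I,D),(R,E,P)))),K),(((H,O),A,(B,L)),(((U,T),N),(F,C)))).
From U up to that node: 5 branches. From D up to the same node: 6 branches. Total: 5 + 6 = 11.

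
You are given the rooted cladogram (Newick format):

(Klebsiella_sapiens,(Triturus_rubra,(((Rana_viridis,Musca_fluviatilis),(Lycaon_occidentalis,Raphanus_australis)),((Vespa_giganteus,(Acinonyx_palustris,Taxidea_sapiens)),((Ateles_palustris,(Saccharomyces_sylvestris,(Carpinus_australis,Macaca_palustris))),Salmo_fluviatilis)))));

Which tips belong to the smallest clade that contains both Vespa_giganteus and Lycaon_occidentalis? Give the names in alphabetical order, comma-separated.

Acinonyx_palustris, Ateles_palustris, Carpinus_australis, Lycaon_occidentalis, Macaca_palustris, Musca_fluviatilis, Rana_viridis, Raphanus_australis, Saccharomyces_sylvestris, Salmo_fluviatilis, Taxidea_sapiens, Vespa_giganteus

Tracing Vespa_giganteus: it sits inside (Vespa_giganteus,(Acinonyx_palustris,Taxidea_sapiens)).
Tracing Lycaon_occidentalis: it sits inside (Lycaon_occidentalis,Raphanus_australis).
The smallest clade enclosing both is (((Rana_viridis,Musca_fluviatilis),(Lycaon_occidentalis,Raphanus_australis)),((Vespa_giganteus,(Acinonyx_palustris,Taxidea_sapiens)),((Ateles_palustris,(Saccharomyces_sylvestris,(Carpinus_australis,Macaca_palustris))),Salmo_fluviatilis))); the answer is its 12 terminal taxa in alphabetical order.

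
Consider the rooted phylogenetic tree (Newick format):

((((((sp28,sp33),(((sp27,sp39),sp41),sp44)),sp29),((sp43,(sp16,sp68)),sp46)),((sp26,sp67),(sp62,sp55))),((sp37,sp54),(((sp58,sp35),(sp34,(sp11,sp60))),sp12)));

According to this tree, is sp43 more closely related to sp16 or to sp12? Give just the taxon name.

The MRCA of sp43 and sp16 subtends (sp43,(sp16,sp68)) (3 taxa).
The MRCA of sp43 and sp12 is the root, subtending the entire tree (23 taxa).
The first is nested inside the second, so sp43 shares a more recent common ancestor with sp16.

sp16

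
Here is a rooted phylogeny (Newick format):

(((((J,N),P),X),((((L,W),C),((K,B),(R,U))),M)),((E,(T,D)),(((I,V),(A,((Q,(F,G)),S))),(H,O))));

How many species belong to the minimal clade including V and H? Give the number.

The MRCA of V and H is the node subtending (((I,V),(A,((Q,(F,G)),S))),(H,O)).
That clade contains 9 terminal taxa: A, F, G, H, I, O, Q, S, V.

9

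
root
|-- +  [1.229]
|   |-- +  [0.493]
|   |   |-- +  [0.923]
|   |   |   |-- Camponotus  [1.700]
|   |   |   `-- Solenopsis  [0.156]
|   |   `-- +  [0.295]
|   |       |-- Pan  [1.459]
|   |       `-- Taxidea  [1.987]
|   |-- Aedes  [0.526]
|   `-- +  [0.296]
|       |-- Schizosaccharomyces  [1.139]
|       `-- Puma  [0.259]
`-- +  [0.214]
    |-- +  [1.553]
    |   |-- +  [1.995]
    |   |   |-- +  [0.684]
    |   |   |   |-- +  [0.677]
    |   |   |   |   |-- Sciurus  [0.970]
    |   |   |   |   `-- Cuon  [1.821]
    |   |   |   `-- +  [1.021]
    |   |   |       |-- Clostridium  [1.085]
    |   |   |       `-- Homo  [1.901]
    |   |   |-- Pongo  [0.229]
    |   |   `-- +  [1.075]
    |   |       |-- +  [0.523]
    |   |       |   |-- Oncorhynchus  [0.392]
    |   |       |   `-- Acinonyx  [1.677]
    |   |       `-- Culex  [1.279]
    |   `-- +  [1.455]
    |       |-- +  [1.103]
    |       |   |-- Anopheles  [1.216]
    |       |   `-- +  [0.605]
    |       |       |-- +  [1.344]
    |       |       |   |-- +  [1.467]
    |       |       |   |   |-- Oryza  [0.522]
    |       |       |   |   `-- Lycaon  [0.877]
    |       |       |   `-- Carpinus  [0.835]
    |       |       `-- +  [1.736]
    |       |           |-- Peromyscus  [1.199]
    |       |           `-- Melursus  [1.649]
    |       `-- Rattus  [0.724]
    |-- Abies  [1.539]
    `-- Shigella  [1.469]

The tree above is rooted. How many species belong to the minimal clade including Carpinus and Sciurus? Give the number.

15

The MRCA of Carpinus and Sciurus is the node subtending ((((Sciurus,Cuon),(Clostridium,Homo)),Pongo,((Oncorhynchus,Acinonyx),Culex)),((Anopheles,(((Oryza,Lycaon),Carpinus),(Peromyscus,Melursus))),Rattus)).
That clade contains 15 terminal taxa: Acinonyx, Anopheles, Carpinus, Clostridium, Culex, Cuon, Homo, Lycaon, Melursus, Oncorhynchus, Oryza, Peromyscus, Pongo, Rattus, Sciurus.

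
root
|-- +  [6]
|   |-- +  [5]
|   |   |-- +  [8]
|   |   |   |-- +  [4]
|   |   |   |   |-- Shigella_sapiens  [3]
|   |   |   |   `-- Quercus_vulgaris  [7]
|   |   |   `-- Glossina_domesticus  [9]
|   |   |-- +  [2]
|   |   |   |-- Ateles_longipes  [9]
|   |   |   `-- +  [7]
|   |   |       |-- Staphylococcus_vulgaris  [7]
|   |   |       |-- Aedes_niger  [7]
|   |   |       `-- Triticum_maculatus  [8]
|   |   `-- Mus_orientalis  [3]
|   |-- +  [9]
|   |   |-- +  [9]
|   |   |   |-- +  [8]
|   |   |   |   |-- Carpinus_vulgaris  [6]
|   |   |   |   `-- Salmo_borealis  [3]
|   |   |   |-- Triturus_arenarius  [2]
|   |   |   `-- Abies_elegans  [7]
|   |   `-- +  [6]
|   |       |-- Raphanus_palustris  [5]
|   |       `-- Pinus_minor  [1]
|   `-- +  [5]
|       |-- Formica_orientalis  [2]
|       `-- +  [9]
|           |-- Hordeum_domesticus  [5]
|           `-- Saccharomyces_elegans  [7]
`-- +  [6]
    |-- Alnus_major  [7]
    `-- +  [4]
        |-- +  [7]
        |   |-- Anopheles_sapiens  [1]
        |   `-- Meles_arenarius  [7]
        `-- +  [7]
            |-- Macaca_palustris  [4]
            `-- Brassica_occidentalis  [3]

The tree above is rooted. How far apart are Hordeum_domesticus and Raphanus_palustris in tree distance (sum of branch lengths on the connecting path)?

39

The path runs Hordeum_domesticus → … → MRCA → … → Raphanus_palustris; the MRCA is the node subtending ((((Shigella_sapiens,Quercus_vulgaris),Glossina_domesticus),(Ateles_longipes,(Staphylococcus_vulgaris,Aedes_niger,Triticum_maculatus)),Mus_orientalis),(((Carpinus_vulgaris,Salmo_borealis),Triturus_arenarius,Abies_elegans),(Raphanus_palustris,Pinus_minor)),(Formica_orientalis,(Hordeum_domesticus,Saccharomyces_elegans))).
Branch lengths along that path: 5 + 9 + 5 + 9 + 6 + 5 = 39.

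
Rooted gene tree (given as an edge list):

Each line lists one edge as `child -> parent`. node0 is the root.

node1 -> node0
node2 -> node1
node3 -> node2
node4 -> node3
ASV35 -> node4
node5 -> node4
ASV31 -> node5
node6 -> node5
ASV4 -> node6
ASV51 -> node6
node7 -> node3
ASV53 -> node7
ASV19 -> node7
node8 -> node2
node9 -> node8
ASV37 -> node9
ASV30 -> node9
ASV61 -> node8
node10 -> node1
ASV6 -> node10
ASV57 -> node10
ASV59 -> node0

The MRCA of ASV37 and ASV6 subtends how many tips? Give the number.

The MRCA of ASV37 and ASV6 is the node subtending ((((ASV35,(ASV31,(ASV4,ASV51))),(ASV53,ASV19)),((ASV37,ASV30),ASV61)),(ASV6,ASV57)).
That clade contains 11 terminal taxa: ASV19, ASV30, ASV31, ASV35, ASV37, ASV4, ASV51, ASV53, ASV57, ASV6, ASV61.

11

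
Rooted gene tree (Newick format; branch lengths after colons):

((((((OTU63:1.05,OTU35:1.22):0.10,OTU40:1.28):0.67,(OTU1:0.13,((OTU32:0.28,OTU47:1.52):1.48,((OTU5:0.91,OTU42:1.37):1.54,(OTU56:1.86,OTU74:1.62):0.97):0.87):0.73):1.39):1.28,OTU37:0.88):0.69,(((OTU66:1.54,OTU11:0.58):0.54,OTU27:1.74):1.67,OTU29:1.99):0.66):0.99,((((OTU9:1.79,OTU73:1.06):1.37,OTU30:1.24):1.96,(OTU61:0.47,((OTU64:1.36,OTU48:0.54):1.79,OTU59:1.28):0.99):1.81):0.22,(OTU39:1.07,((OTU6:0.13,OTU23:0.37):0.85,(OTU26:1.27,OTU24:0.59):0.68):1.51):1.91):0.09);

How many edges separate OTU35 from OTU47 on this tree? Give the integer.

The MRCA of OTU35 and OTU47 is the node subtending (((OTU63,OTU35),OTU40),(OTU1,((OTU32,OTU47),((OTU5,OTU42),(OTU56,OTU74))))).
From OTU35 up to that node: 3 branches. From OTU47 up to the same node: 4 branches. Total: 3 + 4 = 7.

7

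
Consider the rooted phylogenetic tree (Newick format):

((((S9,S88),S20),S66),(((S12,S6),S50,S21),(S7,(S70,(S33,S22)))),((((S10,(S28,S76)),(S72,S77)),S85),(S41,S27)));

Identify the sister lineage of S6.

S6 attaches to the tree at the node subtending (S12,S6).
The other lineage descending from that same node — the sister group — is the single tip S12.

S12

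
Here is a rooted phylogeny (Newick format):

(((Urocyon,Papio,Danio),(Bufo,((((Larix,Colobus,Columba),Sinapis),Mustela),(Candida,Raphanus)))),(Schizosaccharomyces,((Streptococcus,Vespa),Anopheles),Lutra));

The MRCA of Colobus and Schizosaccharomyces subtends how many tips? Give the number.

The MRCA of Colobus and Schizosaccharomyces is the root, so the clade is the entire tree.
That clade contains 16 terminal taxa: Anopheles, Bufo, Candida, Colobus, Columba, Danio, Larix, Lutra, Mustela, Papio, Raphanus, Schizosaccharomyces, Sinapis, Streptococcus, Urocyon, Vespa.

16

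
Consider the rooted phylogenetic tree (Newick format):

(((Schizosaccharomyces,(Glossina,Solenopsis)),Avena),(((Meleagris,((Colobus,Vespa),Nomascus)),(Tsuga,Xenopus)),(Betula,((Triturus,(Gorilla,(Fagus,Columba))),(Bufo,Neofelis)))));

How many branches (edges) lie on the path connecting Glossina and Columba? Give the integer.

The MRCA of Glossina and Columba is the root of the tree.
From Glossina up to that node: 4 branches. From Columba up to the same node: 7 branches. Total: 4 + 7 = 11.

11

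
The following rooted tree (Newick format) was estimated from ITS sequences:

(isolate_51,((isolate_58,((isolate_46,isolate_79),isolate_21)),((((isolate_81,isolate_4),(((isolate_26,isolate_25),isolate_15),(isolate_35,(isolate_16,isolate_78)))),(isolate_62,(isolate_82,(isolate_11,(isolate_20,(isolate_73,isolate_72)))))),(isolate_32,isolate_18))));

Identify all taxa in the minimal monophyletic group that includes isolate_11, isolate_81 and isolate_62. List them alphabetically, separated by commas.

Tracing isolate_11: it sits inside (isolate_11,(isolate_20,(isolate_73,isolate_72))).
Tracing isolate_81: it sits inside (isolate_81,isolate_4).
Tracing isolate_62: it sits inside (isolate_62,(isolate_82,(isolate_11,(isolate_20,(isolate_73,isolate_72))))).
The smallest clade enclosing all 3 is (((isolate_81,isolate_4),(((isolate_26,isolate_25),isolate_15),(isolate_35,(isolate_16,isolate_78)))),(isolate_62,(isolate_82,(isolate_11,(isolate_20,(isolate_73,isolate_72)))))); the answer is its 14 terminal taxa in alphabetical order.

isolate_11, isolate_15, isolate_16, isolate_20, isolate_25, isolate_26, isolate_35, isolate_4, isolate_62, isolate_72, isolate_73, isolate_78, isolate_81, isolate_82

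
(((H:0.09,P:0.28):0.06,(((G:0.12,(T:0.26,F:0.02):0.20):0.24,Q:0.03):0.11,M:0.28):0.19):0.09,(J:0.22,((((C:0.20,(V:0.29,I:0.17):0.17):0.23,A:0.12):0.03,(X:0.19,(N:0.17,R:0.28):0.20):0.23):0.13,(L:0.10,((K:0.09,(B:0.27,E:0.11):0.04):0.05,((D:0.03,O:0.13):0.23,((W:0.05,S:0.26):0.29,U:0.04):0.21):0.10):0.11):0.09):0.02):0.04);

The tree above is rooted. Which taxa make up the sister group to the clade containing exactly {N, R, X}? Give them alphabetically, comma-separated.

A, C, I, V

The clade containing exactly {N, R, X} attaches to the tree at the node subtending (((C,(V,I)),A),(X,(N,R))).
The other lineage descending from that same node — the sister group — is ((C,(V,I)),A); its 4 tips in alphabetical order are the answer.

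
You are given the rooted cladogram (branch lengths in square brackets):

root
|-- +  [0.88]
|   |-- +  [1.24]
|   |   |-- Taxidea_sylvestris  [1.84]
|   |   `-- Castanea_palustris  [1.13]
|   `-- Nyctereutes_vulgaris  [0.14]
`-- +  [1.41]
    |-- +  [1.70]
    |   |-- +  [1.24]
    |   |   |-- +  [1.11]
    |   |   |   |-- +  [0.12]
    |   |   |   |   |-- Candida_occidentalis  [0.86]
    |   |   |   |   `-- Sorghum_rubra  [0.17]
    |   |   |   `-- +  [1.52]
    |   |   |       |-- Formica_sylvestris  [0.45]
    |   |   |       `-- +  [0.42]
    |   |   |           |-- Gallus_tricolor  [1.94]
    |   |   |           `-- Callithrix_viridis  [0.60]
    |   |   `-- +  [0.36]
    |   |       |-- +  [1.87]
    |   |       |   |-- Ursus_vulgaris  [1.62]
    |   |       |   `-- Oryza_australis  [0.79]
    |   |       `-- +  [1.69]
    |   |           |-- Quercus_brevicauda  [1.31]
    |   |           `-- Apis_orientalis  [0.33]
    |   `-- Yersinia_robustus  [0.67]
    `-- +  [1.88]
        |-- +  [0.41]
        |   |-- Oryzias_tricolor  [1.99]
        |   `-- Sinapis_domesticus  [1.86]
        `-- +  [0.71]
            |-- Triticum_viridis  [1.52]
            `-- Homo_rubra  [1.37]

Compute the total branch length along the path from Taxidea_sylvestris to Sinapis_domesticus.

9.52

The path runs Taxidea_sylvestris → … → MRCA → … → Sinapis_domesticus; the MRCA is the root of the tree.
Branch lengths along that path: 1.84 + 1.24 + 0.88 + 1.41 + 1.88 + 0.41 + 1.86 = 9.52.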